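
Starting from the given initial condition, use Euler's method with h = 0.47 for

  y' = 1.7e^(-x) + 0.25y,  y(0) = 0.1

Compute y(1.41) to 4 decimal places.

2.0075

Euler: y_{n+1} = y_n + h·f(x_n, y_n).
x=0.000000, y=0.100000: f=1.725000 → y ← 0.100000 + 0.47·1.725000 = 0.910750
x=0.470000, y=0.910750: f=1.290191 → y ← 0.910750 + 0.47·1.290191 = 1.517140
x=0.940000, y=1.517140: f=1.043352 → y ← 1.517140 + 0.47·1.043352 = 2.007516
y(1.41) ≈ 2.0075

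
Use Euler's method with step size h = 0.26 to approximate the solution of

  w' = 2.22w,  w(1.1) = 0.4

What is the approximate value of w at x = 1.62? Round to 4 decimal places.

0.9950

Euler: w_{n+1} = w_n + h·f(x_n, w_n).
x=1.100000, w=0.400000: f=0.888000 → w ← 0.400000 + 0.26·0.888000 = 0.630880
x=1.360000, w=0.630880: f=1.400554 → w ← 0.630880 + 0.26·1.400554 = 0.995024
w(1.62) ≈ 0.9950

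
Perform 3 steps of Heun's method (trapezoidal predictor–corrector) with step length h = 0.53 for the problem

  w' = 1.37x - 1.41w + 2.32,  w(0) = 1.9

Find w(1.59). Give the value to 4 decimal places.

Heun: k1 = f(x_n, w_n); k2 = f(x_n + h, w_n + h·k1); w_{n+1} = w_n + (h/2)·(k1 + k2).
x=0.000000, w=1.900000:
  k1 = f(0.000000, 1.900000) = -0.359000
  k2 = f(0.530000, 1.709730) = 0.635381
  w ← 1.900000 + (0.53/2)·(-0.359000 + 0.635381) = 1.973241
x=0.530000, w=1.973241:
  k1 = f(0.530000, 1.973241) = 0.263830
  k2 = f(1.060000, 2.113071) = 0.792770
  w ← 1.973241 + (0.53/2)·(0.263830 + 0.792770) = 2.253240
x=1.060000, w=2.253240:
  k1 = f(1.060000, 2.253240) = 0.595132
  k2 = f(1.590000, 2.568660) = 0.876490
  w ← 2.253240 + (0.53/2)·(0.595132 + 0.876490) = 2.643220
w(1.59) ≈ 2.6432

2.6432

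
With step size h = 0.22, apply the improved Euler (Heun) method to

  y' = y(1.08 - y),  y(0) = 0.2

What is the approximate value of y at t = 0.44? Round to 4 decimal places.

0.2887

Heun: k1 = f(t_n, y_n); k2 = f(t_n + h, y_n + h·k1); y_{n+1} = y_n + (h/2)·(k1 + k2).
t=0.000000, y=0.200000:
  k1 = f(0.000000, 0.200000) = 0.176000
  k2 = f(0.220000, 0.238720) = 0.200830
  y ← 0.200000 + (0.22/2)·(0.176000 + 0.200830) = 0.241451
t=0.220000, y=0.241451:
  k1 = f(0.220000, 0.241451) = 0.202469
  k2 = f(0.440000, 0.285994) = 0.227081
  y ← 0.241451 + (0.22/2)·(0.202469 + 0.227081) = 0.288702
y(0.44) ≈ 0.2887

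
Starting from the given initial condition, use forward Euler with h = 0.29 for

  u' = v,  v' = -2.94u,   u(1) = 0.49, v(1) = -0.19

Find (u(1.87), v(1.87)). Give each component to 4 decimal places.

Euler on (u,v): u_{n+1} = u_n + h·u', v_{n+1} = v_n + h·v'.
1.000000: (0.490000, -0.190000); f=(-0.190000, -1.440600) → (0.434900, -0.607774)
1.290000: (0.434900, -0.607774); f=(-0.607774, -1.278606) → (0.258646, -0.978570)
1.580000: (0.258646, -0.978570); f=(-0.978570, -0.760418) → (-0.025140, -1.199091)
(u(1.87), v(1.87)) ≈ (-0.0251, -1.1991)

-0.0251, -1.1991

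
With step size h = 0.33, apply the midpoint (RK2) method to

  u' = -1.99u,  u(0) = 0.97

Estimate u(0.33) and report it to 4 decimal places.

Midpoint: k1 = f(x_n, u_n); k2 = f(x_n + h/2, u_n + (h/2)·k1); u_{n+1} = u_n + h·k2.
x=0.000000, u=0.970000:
  k1 = f(0.000000, 0.970000) = -1.930300
  k2 = f(0.165000, 0.651501) = -1.296486
  u ← 0.970000 + 0.33·(-1.296486) = 0.542160
u(0.33) ≈ 0.5422

0.5422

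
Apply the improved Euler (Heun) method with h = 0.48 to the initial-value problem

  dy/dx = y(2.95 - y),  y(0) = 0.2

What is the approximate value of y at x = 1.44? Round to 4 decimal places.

Heun: k1 = f(x_n, y_n); k2 = f(x_n + h, y_n + h·k1); y_{n+1} = y_n + (h/2)·(k1 + k2).
x=0.000000, y=0.200000:
  k1 = f(0.000000, 0.200000) = 0.550000
  k2 = f(0.480000, 0.464000) = 1.153504
  y ← 0.200000 + (0.48/2)·(0.550000 + 1.153504) = 0.608841
x=0.480000, y=0.608841:
  k1 = f(0.480000, 0.608841) = 1.425394
  k2 = f(0.960000, 1.293030) = 2.142512
  y ← 0.608841 + (0.48/2)·(1.425394 + 2.142512) = 1.465138
x=0.960000, y=1.465138:
  k1 = f(0.960000, 1.465138) = 2.175528
  k2 = f(1.440000, 2.509392) = 1.105659
  y ← 1.465138 + (0.48/2)·(2.175528 + 1.105659) = 2.252623
y(1.44) ≈ 2.2526

2.2526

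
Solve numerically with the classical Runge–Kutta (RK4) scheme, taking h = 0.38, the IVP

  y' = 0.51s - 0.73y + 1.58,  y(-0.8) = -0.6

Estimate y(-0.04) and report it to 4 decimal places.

0.4625

RK4: k1 = f(s_n, y_n); k2 = f(s_n + h/2, y_n + (h/2)·k1); k3 = f(s_n + h/2, y_n + (h/2)·k2); k4 = f(s_n + h, y_n + h·k3); y_{n+1} = y_n + (h/6)·(k1 + 2k2 + 2k3 + k4).
s=-0.800000, y=-0.600000:
  k1 = f(-0.800000, -0.600000) = 1.610000
  k2 = f(-0.610000, -0.294100) = 1.483593
  k3 = f(-0.610000, -0.318117) = 1.501126
  k4 = f(-0.420000, -0.029572) = 1.387388
  y ← -0.600000 + (0.38/6)·(k1 + 2k2 + 2k3 + k4) = -0.032101
s=-0.420000, y=-0.032101:
  k1 = f(-0.420000, -0.032101) = 1.389234
  k2 = f(-0.230000, 0.231853) = 1.293447
  k3 = f(-0.230000, 0.213654) = 1.306733
  k4 = f(-0.040000, 0.464457) = 1.220546
  y ← -0.032101 + (0.38/6)·(k1 + 2k2 + 2k3 + k4) = 0.462541
y(-0.04) ≈ 0.4625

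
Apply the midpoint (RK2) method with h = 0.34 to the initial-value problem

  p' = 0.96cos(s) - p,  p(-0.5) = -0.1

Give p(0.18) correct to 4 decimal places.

0.4068

Midpoint: k1 = f(s_n, p_n); k2 = f(s_n + h/2, p_n + (h/2)·k1); p_{n+1} = p_n + h·k2.
s=-0.500000, p=-0.100000:
  k1 = f(-0.500000, -0.100000) = 0.942479
  k2 = f(-0.330000, 0.060221) = 0.847979
  p ← -0.100000 + 0.34·0.847979 = 0.188313
s=-0.160000, p=0.188313:
  k1 = f(-0.160000, 0.188313) = 0.759425
  k2 = f(0.010000, 0.317415) = 0.642537
  p ← 0.188313 + 0.34·0.642537 = 0.406775
p(0.18) ≈ 0.4068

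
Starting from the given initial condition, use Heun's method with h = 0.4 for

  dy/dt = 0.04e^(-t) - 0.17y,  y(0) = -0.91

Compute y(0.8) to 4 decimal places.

-0.7738

Heun: k1 = f(t_n, y_n); k2 = f(t_n + h, y_n + h·k1); y_{n+1} = y_n + (h/2)·(k1 + k2).
t=0.000000, y=-0.910000:
  k1 = f(0.000000, -0.910000) = 0.194700
  k2 = f(0.400000, -0.832120) = 0.168273
  y ← -0.910000 + (0.4/2)·(0.194700 + 0.168273) = -0.837405
t=0.400000, y=-0.837405:
  k1 = f(0.400000, -0.837405) = 0.169172
  k2 = f(0.800000, -0.769737) = 0.148828
  y ← -0.837405 + (0.4/2)·(0.169172 + 0.148828) = -0.773805
y(0.8) ≈ -0.7738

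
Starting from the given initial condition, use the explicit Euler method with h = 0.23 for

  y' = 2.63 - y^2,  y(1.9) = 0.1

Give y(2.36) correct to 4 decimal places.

1.1940

Euler: y_{n+1} = y_n + h·f(t_n, y_n).
t=1.900000, y=0.100000: f=2.620000 → y ← 0.100000 + 0.23·2.620000 = 0.702600
t=2.130000, y=0.702600: f=2.136353 → y ← 0.702600 + 0.23·2.136353 = 1.193961
y(2.36) ≈ 1.1940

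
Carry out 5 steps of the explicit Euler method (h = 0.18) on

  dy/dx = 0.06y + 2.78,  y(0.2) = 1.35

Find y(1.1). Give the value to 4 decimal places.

Euler: y_{n+1} = y_n + h·f(x_n, y_n).
x=0.200000, y=1.350000: f=2.861000 → y ← 1.350000 + 0.18·2.861000 = 1.864980
x=0.380000, y=1.864980: f=2.891899 → y ← 1.864980 + 0.18·2.891899 = 2.385522
x=0.560000, y=2.385522: f=2.923131 → y ← 2.385522 + 0.18·2.923131 = 2.911685
x=0.740000, y=2.911685: f=2.954701 → y ← 2.911685 + 0.18·2.954701 = 3.443532
x=0.920000, y=3.443532: f=2.986612 → y ← 3.443532 + 0.18·2.986612 = 3.981122
y(1.1) ≈ 3.9811

3.9811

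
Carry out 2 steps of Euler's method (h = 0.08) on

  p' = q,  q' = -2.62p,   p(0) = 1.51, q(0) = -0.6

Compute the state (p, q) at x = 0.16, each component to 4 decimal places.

1.3887, -1.2229

Euler on (p,q): p_{n+1} = p_n + h·p', q_{n+1} = q_n + h·q'.
0.000000: (1.510000, -0.600000); f=(-0.600000, -3.956200) → (1.462000, -0.916496)
0.080000: (1.462000, -0.916496); f=(-0.916496, -3.830440) → (1.388680, -1.222931)
(p(0.16), q(0.16)) ≈ (1.3887, -1.2229)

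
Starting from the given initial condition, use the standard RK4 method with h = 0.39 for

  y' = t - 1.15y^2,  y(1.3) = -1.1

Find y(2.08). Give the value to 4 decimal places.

RK4: k1 = f(t_n, y_n); k2 = f(t_n + h/2, y_n + (h/2)·k1); k3 = f(t_n + h/2, y_n + (h/2)·k2); k4 = f(t_n + h, y_n + h·k3); y_{n+1} = y_n + (h/6)·(k1 + 2k2 + 2k3 + k4).
t=1.300000, y=-1.100000:
  k1 = f(1.300000, -1.100000) = -0.091500
  k2 = f(1.495000, -1.117843) = 0.057992
  k3 = f(1.495000, -1.088691) = 0.131963
  k4 = f(1.690000, -1.048534) = 0.425662
  y ← -1.100000 + (0.39/6)·(k1 + 2k2 + 2k3 + k4) = -1.053585
t=1.690000, y=-1.053585:
  k1 = f(1.690000, -1.053585) = 0.413452
  k2 = f(1.885000, -0.972962) = 0.796347
  k3 = f(1.885000, -0.898298) = 0.957021
  k4 = f(2.080000, -0.680347) = 1.547697
  y ← -1.053585 + (0.39/6)·(k1 + 2k2 + 2k3 + k4) = -0.698173
y(2.08) ≈ -0.6982

-0.6982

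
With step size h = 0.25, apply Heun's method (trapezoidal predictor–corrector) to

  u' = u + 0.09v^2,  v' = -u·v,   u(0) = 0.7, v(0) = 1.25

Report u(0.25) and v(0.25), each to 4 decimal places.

0.9308, 1.0233

Heun on (u,v): k1 = f(x_n, state_n); k2 = f(x_n + h, state_n + h·k1); state_{n+1} = state_n + (h/2)·(k1 + k2).
0.000000: (0.700000, 1.250000)
  k1 = (0.840625, -0.875000)
  predictor → (0.910156, 1.031250)
  k2 = (1.005869, -0.938599)
  → (0.930812, 1.023300)
(u(0.25), v(0.25)) ≈ (0.9308, 1.0233)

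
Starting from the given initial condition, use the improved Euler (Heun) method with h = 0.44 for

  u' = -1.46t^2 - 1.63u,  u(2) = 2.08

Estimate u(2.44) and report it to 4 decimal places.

Heun: k1 = f(t_n, u_n); k2 = f(t_n + h, u_n + h·k1); u_{n+1} = u_n + (h/2)·(k1 + k2).
t=2.000000, u=2.080000:
  k1 = f(2.000000, 2.080000) = -9.230400
  k2 = f(2.440000, -1.981376) = -5.462613
  u ← 2.080000 + (0.44/2)·(-9.230400 + (-5.462613)) = -1.152463
u(2.44) ≈ -1.1525

-1.1525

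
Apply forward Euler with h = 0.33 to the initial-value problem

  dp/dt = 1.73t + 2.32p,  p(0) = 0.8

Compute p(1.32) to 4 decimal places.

9.5920

Euler: p_{n+1} = p_n + h·f(t_n, p_n).
t=0.000000, p=0.800000: f=1.856000 → p ← 0.800000 + 0.33·1.856000 = 1.412480
t=0.330000, p=1.412480: f=3.847854 → p ← 1.412480 + 0.33·3.847854 = 2.682272
t=0.660000, p=2.682272: f=7.364670 → p ← 2.682272 + 0.33·7.364670 = 5.112613
t=0.990000, p=5.112613: f=13.573962 → p ← 5.112613 + 0.33·13.573962 = 9.592020
p(1.32) ≈ 9.5920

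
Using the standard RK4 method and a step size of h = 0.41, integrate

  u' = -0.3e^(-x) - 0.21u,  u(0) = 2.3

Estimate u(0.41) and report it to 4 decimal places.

RK4: k1 = f(x_n, u_n); k2 = f(x_n + h/2, u_n + (h/2)·k1); k3 = f(x_n + h/2, u_n + (h/2)·k2); k4 = f(x_n + h, u_n + h·k3); u_{n+1} = u_n + (h/6)·(k1 + 2k2 + 2k3 + k4).
x=0.000000, u=2.300000:
  k1 = f(0.000000, 2.300000) = -0.783000
  k2 = f(0.205000, 2.139485) = -0.693686
  k3 = f(0.205000, 2.157794) = -0.697531
  k4 = f(0.410000, 2.014012) = -0.622038
  u ← 2.300000 + (0.41/6)·(k1 + 2k2 + 2k3 + k4) = 2.013856
u(0.41) ≈ 2.0139

2.0139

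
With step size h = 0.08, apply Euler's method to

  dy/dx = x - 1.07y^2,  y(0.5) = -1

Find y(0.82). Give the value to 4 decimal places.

Euler: y_{n+1} = y_n + h·f(x_n, y_n).
x=0.500000, y=-1.000000: f=-0.570000 → y ← -1.000000 + 0.08·(-0.570000) = -1.045600
x=0.580000, y=-1.045600: f=-0.589809 → y ← -1.045600 + 0.08·(-0.589809) = -1.092785
x=0.660000, y=-1.092785: f=-0.617771 → y ← -1.092785 + 0.08·(-0.617771) = -1.142206
x=0.740000, y=-1.142206: f=-0.655960 → y ← -1.142206 + 0.08·(-0.655960) = -1.194683
y(0.82) ≈ -1.1947

-1.1947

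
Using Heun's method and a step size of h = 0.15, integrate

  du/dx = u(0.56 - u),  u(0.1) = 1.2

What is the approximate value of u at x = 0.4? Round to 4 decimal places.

Heun: k1 = f(x_n, u_n); k2 = f(x_n + h, u_n + h·k1); u_{n+1} = u_n + (h/2)·(k1 + k2).
x=0.100000, u=1.200000:
  k1 = f(0.100000, 1.200000) = -0.768000
  k2 = f(0.250000, 1.084800) = -0.569303
  u ← 1.200000 + (0.15/2)·(-0.768000 + (-0.569303)) = 1.099702
x=0.250000, u=1.099702:
  k1 = f(0.250000, 1.099702) = -0.593512
  k2 = f(0.400000, 1.010675) = -0.455487
  u ← 1.099702 + (0.15/2)·(-0.593512 + (-0.455487)) = 1.021027
u(0.4) ≈ 1.0210

1.0210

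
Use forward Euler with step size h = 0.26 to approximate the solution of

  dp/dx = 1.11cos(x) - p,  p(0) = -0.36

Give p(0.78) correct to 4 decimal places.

Euler: p_{n+1} = p_n + h·f(x_n, p_n).
x=0.000000, p=-0.360000: f=1.470000 → p ← -0.360000 + 0.26·1.470000 = 0.022200
x=0.260000, p=0.022200: f=1.050493 → p ← 0.022200 + 0.26·1.050493 = 0.295328
x=0.520000, p=0.295328: f=0.667951 → p ← 0.295328 + 0.26·0.667951 = 0.468995
p(0.78) ≈ 0.4690

0.4690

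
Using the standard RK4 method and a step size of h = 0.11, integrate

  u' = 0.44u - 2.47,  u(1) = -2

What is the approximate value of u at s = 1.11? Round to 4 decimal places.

-2.3776

RK4: k1 = f(s_n, u_n); k2 = f(s_n + h/2, u_n + (h/2)·k1); k3 = f(s_n + h/2, u_n + (h/2)·k2); k4 = f(s_n + h, u_n + h·k3); u_{n+1} = u_n + (h/6)·(k1 + 2k2 + 2k3 + k4).
s=1.000000, u=-2.000000:
  k1 = f(1.000000, -2.000000) = -3.350000
  k2 = f(1.055000, -2.184250) = -3.431070
  k3 = f(1.055000, -2.188709) = -3.433032
  k4 = f(1.110000, -2.377634) = -3.516159
  u ← -2.000000 + (0.11/6)·(k1 + 2k2 + 2k3 + k4) = -2.377563
u(1.11) ≈ -2.3776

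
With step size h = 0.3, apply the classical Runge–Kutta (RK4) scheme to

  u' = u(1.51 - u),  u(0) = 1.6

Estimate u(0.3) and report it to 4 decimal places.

1.5660

RK4: k1 = f(x_n, u_n); k2 = f(x_n + h/2, u_n + (h/2)·k1); k3 = f(x_n + h/2, u_n + (h/2)·k2); k4 = f(x_n + h, u_n + h·k3); u_{n+1} = u_n + (h/6)·(k1 + 2k2 + 2k3 + k4).
x=0.000000, u=1.600000:
  k1 = f(0.000000, 1.600000) = -0.144000
  k2 = f(0.150000, 1.578400) = -0.107963
  k3 = f(0.150000, 1.583806) = -0.116894
  k4 = f(0.300000, 1.564932) = -0.085965
  u ← 1.600000 + (0.3/6)·(k1 + 2k2 + 2k3 + k4) = 1.566016
u(0.3) ≈ 1.5660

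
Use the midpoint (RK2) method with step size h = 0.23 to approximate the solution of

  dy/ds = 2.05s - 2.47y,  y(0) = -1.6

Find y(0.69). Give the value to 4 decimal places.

-0.0273

Midpoint: k1 = f(s_n, y_n); k2 = f(s_n + h/2, y_n + (h/2)·k1); y_{n+1} = y_n + h·k2.
s=0.000000, y=-1.600000:
  k1 = f(0.000000, -1.600000) = 3.952000
  k2 = f(0.115000, -1.145520) = 3.065184
  y ← -1.600000 + 0.23·3.065184 = -0.895008
s=0.230000, y=-0.895008:
  k1 = f(0.230000, -0.895008) = 2.682169
  k2 = f(0.345000, -0.586558) = 2.156049
  y ← -0.895008 + 0.23·2.156049 = -0.399116
s=0.460000, y=-0.399116:
  k1 = f(0.460000, -0.399116) = 1.928817
  k2 = f(0.575000, -0.177302) = 1.616687
  y ← -0.399116 + 0.23·1.616687 = -0.027278
y(0.69) ≈ -0.0273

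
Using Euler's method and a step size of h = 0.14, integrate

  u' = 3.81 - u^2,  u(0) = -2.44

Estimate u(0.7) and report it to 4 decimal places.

-10.9355

Euler: u_{n+1} = u_n + h·f(t_n, u_n).
t=0.000000, u=-2.440000: f=-2.143600 → u ← -2.440000 + 0.14·(-2.143600) = -2.740104
t=0.140000, u=-2.740104: f=-3.698170 → u ← -2.740104 + 0.14·(-3.698170) = -3.257848
t=0.280000, u=-3.257848: f=-6.803572 → u ← -3.257848 + 0.14·(-6.803572) = -4.210348
t=0.420000, u=-4.210348: f=-13.917029 → u ← -4.210348 + 0.14·(-13.917029) = -6.158732
t=0.560000, u=-6.158732: f=-34.119980 → u ← -6.158732 + 0.14·(-34.119980) = -10.935529
u(0.7) ≈ -10.9355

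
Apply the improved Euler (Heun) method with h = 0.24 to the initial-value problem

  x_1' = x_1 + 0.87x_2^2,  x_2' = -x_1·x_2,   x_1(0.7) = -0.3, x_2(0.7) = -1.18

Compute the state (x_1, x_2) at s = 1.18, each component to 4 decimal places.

0.3168, -1.1984

Heun on (x_1,x_2): k1 = f(s_n, state_n); k2 = f(s_n + h, state_n + h·k1); state_{n+1} = state_n + (h/2)·(k1 + k2).
0.700000: (-0.300000, -1.180000)
  k1 = (0.911388, -0.354000)
  predictor → (-0.081267, -1.264960)
  k2 = (1.310841, -0.102799)
  → (-0.033333, -1.234816)
0.940000: (-0.033333, -1.234816)
  k1 = (1.293218, -0.041160)
  predictor → (0.277040, -1.244694)
  k2 = (1.624899, 0.344830)
  → (0.316841, -1.198376)
(x_1(1.18), x_2(1.18)) ≈ (0.3168, -1.1984)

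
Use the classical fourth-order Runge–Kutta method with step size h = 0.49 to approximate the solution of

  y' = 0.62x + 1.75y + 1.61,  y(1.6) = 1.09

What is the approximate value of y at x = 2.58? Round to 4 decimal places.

13.3484

RK4: k1 = f(x_n, y_n); k2 = f(x_n + h/2, y_n + (h/2)·k1); k3 = f(x_n + h/2, y_n + (h/2)·k2); k4 = f(x_n + h, y_n + h·k3); y_{n+1} = y_n + (h/6)·(k1 + 2k2 + 2k3 + k4).
x=1.600000, y=1.090000:
  k1 = f(1.600000, 1.090000) = 4.509500
  k2 = f(1.845000, 2.194828) = 6.594848
  k3 = f(1.845000, 2.705738) = 7.488941
  k4 = f(2.090000, 4.759581) = 11.235067
  y ← 1.090000 + (0.49/6)·(k1 + 2k2 + 2k3 + k4) = 4.676159
x=2.090000, y=4.676159:
  k1 = f(2.090000, 4.676159) = 11.089077
  k2 = f(2.335000, 7.392983) = 15.995419
  k3 = f(2.335000, 8.595036) = 18.099014
  k4 = f(2.580000, 13.544675) = 26.912782
  y ← 4.676159 + (0.49/6)·(k1 + 2k2 + 2k3 + k4) = 13.348401
y(2.58) ≈ 13.3484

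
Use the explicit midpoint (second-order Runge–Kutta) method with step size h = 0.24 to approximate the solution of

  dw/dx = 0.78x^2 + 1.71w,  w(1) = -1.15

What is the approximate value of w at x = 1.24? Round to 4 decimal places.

-1.4456

Midpoint: k1 = f(x_n, w_n); k2 = f(x_n + h/2, w_n + (h/2)·k1); w_{n+1} = w_n + h·k2.
x=1.000000, w=-1.150000:
  k1 = f(1.000000, -1.150000) = -1.186500
  k2 = f(1.120000, -1.292380) = -1.231538
  w ← -1.150000 + 0.24·(-1.231538) = -1.445569
w(1.24) ≈ -1.4456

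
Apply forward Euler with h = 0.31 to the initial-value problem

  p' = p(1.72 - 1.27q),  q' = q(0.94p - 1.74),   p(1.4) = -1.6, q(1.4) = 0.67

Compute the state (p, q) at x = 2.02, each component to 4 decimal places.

-3.1171, 0.0005

Euler on (p,q): p_{n+1} = p_n + h·p', q_{n+1} = q_n + h·q'.
1.400000: (-1.600000, 0.670000); f=(-1.390560, -2.173480) → (-2.031074, -0.003779)
1.710000: (-2.031074, -0.003779); f=(-3.503194, 0.013790) → (-3.117064, 0.000496)
(p(2.02), q(2.02)) ≈ (-3.1171, 0.0005)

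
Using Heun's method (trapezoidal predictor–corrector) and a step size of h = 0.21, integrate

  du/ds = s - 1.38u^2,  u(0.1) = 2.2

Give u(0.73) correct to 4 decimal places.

Heun: k1 = f(s_n, u_n); k2 = f(s_n + h, u_n + h·k1); u_{n+1} = u_n + (h/2)·(k1 + k2).
s=0.100000, u=2.200000:
  k1 = f(0.100000, 2.200000) = -6.579200
  k2 = f(0.310000, 0.818368) = -0.614222
  u ← 2.200000 + (0.21/2)·(-6.579200 + (-0.614222)) = 1.444691
s=0.310000, u=1.444691:
  k1 = f(0.310000, 1.444691) = -2.570241
  k2 = f(0.520000, 0.904940) = -0.610105
  u ← 1.444691 + (0.21/2)·(-2.570241 + (-0.610105)) = 1.110754
s=0.520000, u=1.110754:
  k1 = f(0.520000, 1.110754) = -1.182610
  k2 = f(0.730000, 0.862406) = -0.296368
  u ← 1.110754 + (0.21/2)·(-1.182610 + (-0.296368)) = 0.955462
u(0.73) ≈ 0.9555

0.9555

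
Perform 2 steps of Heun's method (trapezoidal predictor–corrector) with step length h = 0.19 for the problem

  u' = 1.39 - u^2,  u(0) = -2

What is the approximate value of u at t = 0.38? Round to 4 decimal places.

-4.5385

Heun: k1 = f(t_n, u_n); k2 = f(t_n + h, u_n + h·k1); u_{n+1} = u_n + (h/2)·(k1 + k2).
t=0.000000, u=-2.000000:
  k1 = f(0.000000, -2.000000) = -2.610000
  k2 = f(0.190000, -2.495900) = -4.839517
  u ← -2.000000 + (0.19/2)·(-2.610000 + (-4.839517)) = -2.707704
t=0.190000, u=-2.707704:
  k1 = f(0.190000, -2.707704) = -5.941661
  k2 = f(0.380000, -3.836620) = -13.329651
  u ← -2.707704 + (0.19/2)·(-5.941661 + (-13.329651)) = -4.538479
u(0.38) ≈ -4.5385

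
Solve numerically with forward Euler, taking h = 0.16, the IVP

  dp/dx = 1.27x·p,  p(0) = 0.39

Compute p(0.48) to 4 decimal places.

0.4289

Euler: p_{n+1} = p_n + h·f(x_n, p_n).
x=0.000000, p=0.390000: f=0.000000 → p ← 0.390000 + 0.16·0.000000 = 0.390000
x=0.160000, p=0.390000: f=0.079248 → p ← 0.390000 + 0.16·0.079248 = 0.402680
x=0.320000, p=0.402680: f=0.163649 → p ← 0.402680 + 0.16·0.163649 = 0.428864
p(0.48) ≈ 0.4289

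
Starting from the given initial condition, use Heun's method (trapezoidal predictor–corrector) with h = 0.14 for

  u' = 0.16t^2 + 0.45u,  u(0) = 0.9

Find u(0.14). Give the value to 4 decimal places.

0.9587

Heun: k1 = f(t_n, u_n); k2 = f(t_n + h, u_n + h·k1); u_{n+1} = u_n + (h/2)·(k1 + k2).
t=0.000000, u=0.900000:
  k1 = f(0.000000, 0.900000) = 0.405000
  k2 = f(0.140000, 0.956700) = 0.433651
  u ← 0.900000 + (0.14/2)·(0.405000 + 0.433651) = 0.958706
u(0.14) ≈ 0.9587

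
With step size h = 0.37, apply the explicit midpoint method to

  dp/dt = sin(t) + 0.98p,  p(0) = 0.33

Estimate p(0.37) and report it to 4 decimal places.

0.5394

Midpoint: k1 = f(t_n, p_n); k2 = f(t_n + h/2, p_n + (h/2)·k1); p_{n+1} = p_n + h·k2.
t=0.000000, p=0.330000:
  k1 = f(0.000000, 0.330000) = 0.323400
  k2 = f(0.185000, 0.389829) = 0.565979
  p ← 0.330000 + 0.37·0.565979 = 0.539412
p(0.37) ≈ 0.5394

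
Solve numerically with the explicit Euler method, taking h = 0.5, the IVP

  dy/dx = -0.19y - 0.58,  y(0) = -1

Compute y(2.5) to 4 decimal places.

Euler: y_{n+1} = y_n + h·f(x_n, y_n).
x=0.000000, y=-1.000000: f=-0.390000 → y ← -1.000000 + 0.5·(-0.390000) = -1.195000
x=0.500000, y=-1.195000: f=-0.352950 → y ← -1.195000 + 0.5·(-0.352950) = -1.371475
x=1.000000, y=-1.371475: f=-0.319420 → y ← -1.371475 + 0.5·(-0.319420) = -1.531185
x=1.500000, y=-1.531185: f=-0.289075 → y ← -1.531185 + 0.5·(-0.289075) = -1.675722
x=2.000000, y=-1.675722: f=-0.261613 → y ← -1.675722 + 0.5·(-0.261613) = -1.806529
y(2.5) ≈ -1.8065

-1.8065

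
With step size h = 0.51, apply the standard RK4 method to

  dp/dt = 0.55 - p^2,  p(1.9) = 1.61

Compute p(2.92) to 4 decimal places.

RK4: k1 = f(t_n, p_n); k2 = f(t_n + h/2, p_n + (h/2)·k1); k3 = f(t_n + h/2, p_n + (h/2)·k2); k4 = f(t_n + h, p_n + h·k3); p_{n+1} = p_n + (h/6)·(k1 + 2k2 + 2k3 + k4).
t=1.900000, p=1.610000:
  k1 = f(1.900000, 1.610000) = -2.042100
  k2 = f(2.155000, 1.089265) = -0.636497
  k3 = f(2.155000, 1.447693) = -1.545816
  k4 = f(2.410000, 0.821634) = -0.125082
  p ← 1.610000 + (0.51/6)·(k1 + 2k2 + 2k3 + k4) = 1.054796
t=2.410000, p=1.054796:
  k1 = f(2.410000, 1.054796) = -0.562595
  k2 = f(2.665000, 0.911335) = -0.280531
  k3 = f(2.665000, 0.983261) = -0.416802
  k4 = f(2.920000, 0.842227) = -0.159347
  p ← 1.054796 + (0.51/6)·(k1 + 2k2 + 2k3 + k4) = 0.874885
p(2.92) ≈ 0.8749

0.8749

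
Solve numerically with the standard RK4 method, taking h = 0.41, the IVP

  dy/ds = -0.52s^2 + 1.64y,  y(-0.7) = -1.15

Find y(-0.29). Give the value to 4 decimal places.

-2.3372

RK4: k1 = f(s_n, y_n); k2 = f(s_n + h/2, y_n + (h/2)·k1); k3 = f(s_n + h/2, y_n + (h/2)·k2); k4 = f(s_n + h, y_n + h·k3); y_{n+1} = y_n + (h/6)·(k1 + 2k2 + 2k3 + k4).
s=-0.700000, y=-1.150000:
  k1 = f(-0.700000, -1.150000) = -2.140800
  k2 = f(-0.495000, -1.588864) = -2.733150
  k3 = f(-0.495000, -1.710296) = -2.932298
  k4 = f(-0.290000, -2.352242) = -3.901409
  y ← -1.150000 + (0.41/6)·(k1 + 2k2 + 2k3 + k4) = -2.337162
y(-0.29) ≈ -2.3372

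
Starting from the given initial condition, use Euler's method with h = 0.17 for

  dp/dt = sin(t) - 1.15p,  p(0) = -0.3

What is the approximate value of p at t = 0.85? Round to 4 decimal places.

Euler: p_{n+1} = p_n + h·f(t_n, p_n).
t=0.000000, p=-0.300000: f=0.345000 → p ← -0.300000 + 0.17·0.345000 = -0.241350
t=0.170000, p=-0.241350: f=0.446735 → p ← -0.241350 + 0.17·0.446735 = -0.165405
t=0.340000, p=-0.165405: f=0.523703 → p ← -0.165405 + 0.17·0.523703 = -0.076376
t=0.510000, p=-0.076376: f=0.576009 → p ← -0.076376 + 0.17·0.576009 = 0.021546
t=0.680000, p=0.021546: f=0.604015 → p ← 0.021546 + 0.17·0.604015 = 0.124229
p(0.85) ≈ 0.1242

0.1242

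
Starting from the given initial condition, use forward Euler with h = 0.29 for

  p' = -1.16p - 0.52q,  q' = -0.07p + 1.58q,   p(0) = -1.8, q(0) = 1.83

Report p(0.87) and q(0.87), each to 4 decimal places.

Euler on (p,q): p_{n+1} = p_n + h·p', q_{n+1} = q_n + h·q'.
0.000000: (-1.800000, 1.830000); f=(1.136400, 3.017400) → (-1.470444, 2.705046)
0.290000: (-1.470444, 2.705046); f=(0.299091, 4.376904) → (-1.383708, 3.974348)
0.580000: (-1.383708, 3.974348); f=(-0.461560, 6.376330) → (-1.517560, 5.823484)
(p(0.87), q(0.87)) ≈ (-1.5176, 5.8235)

-1.5176, 5.8235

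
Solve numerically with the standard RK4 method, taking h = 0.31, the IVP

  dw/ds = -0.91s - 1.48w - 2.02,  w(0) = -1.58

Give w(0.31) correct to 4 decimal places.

-1.5387

RK4: k1 = f(s_n, w_n); k2 = f(s_n + h/2, w_n + (h/2)·k1); k3 = f(s_n + h/2, w_n + (h/2)·k2); k4 = f(s_n + h, w_n + h·k3); w_{n+1} = w_n + (h/6)·(k1 + 2k2 + 2k3 + k4).
s=0.000000, w=-1.580000:
  k1 = f(0.000000, -1.580000) = 0.318400
  k2 = f(0.155000, -1.530648) = 0.104309
  k3 = f(0.155000, -1.563832) = 0.153422
  k4 = f(0.310000, -1.532439) = -0.034090
  w ← -1.580000 + (0.31/6)·(k1 + 2k2 + 2k3 + k4) = -1.538678
w(0.31) ≈ -1.5387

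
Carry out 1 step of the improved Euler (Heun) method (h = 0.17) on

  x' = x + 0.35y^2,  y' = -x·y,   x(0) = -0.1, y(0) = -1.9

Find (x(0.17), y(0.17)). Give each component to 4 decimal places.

Heun on (x,y): k1 = f(t_n, state_n); k2 = f(t_n + h, state_n + h·k1); state_{n+1} = state_n + (h/2)·(k1 + k2).
0.000000: (-0.100000, -1.900000)
  k1 = (1.163500, -0.190000)
  predictor → (0.097795, -1.932300)
  k2 = (1.404619, 0.188969)
  → (0.118290, -1.900088)
(x(0.17), y(0.17)) ≈ (0.1183, -1.9001)

0.1183, -1.9001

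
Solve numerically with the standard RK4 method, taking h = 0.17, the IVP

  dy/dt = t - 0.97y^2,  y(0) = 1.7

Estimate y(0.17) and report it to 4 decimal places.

1.3403

RK4: k1 = f(t_n, y_n); k2 = f(t_n + h/2, y_n + (h/2)·k1); k3 = f(t_n + h/2, y_n + (h/2)·k2); k4 = f(t_n + h, y_n + h·k3); y_{n+1} = y_n + (h/6)·(k1 + 2k2 + 2k3 + k4).
t=0.000000, y=1.700000:
  k1 = f(0.000000, 1.700000) = -2.803300
  k2 = f(0.085000, 1.461719) = -1.987525
  k3 = f(0.085000, 1.531060) = -2.188821
  k4 = f(0.170000, 1.327900) = -1.540420
  y ← 1.700000 + (0.17/6)·(k1 + 2k2 + 2k3 + k4) = 1.340268
y(0.17) ≈ 1.3403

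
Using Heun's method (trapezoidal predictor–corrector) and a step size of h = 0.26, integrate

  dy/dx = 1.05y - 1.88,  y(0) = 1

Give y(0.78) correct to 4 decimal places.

0.0123

Heun: k1 = f(x_n, y_n); k2 = f(x_n + h, y_n + h·k1); y_{n+1} = y_n + (h/2)·(k1 + k2).
x=0.000000, y=1.000000:
  k1 = f(0.000000, 1.000000) = -0.830000
  k2 = f(0.260000, 0.784200) = -1.056590
  y ← 1.000000 + (0.26/2)·(-0.830000 + (-1.056590)) = 0.754743
x=0.260000, y=0.754743:
  k1 = f(0.260000, 0.754743) = -1.087520
  k2 = f(0.520000, 0.471988) = -1.384412
  y ← 0.754743 + (0.26/2)·(-1.087520 + (-1.384412)) = 0.433392
x=0.520000, y=0.433392:
  k1 = f(0.520000, 0.433392) = -1.424938
  k2 = f(0.780000, 0.062908) = -1.813946
  y ← 0.433392 + (0.26/2)·(-1.424938 + (-1.813946)) = 0.012337
y(0.78) ≈ 0.0123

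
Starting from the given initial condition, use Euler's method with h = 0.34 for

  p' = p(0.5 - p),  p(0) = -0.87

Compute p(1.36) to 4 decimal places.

Euler: p_{n+1} = p_n + h·f(t_n, p_n).
t=0.000000, p=-0.870000: f=-1.191900 → p ← -0.870000 + 0.34·(-1.191900) = -1.275246
t=0.340000, p=-1.275246: f=-2.263875 → p ← -1.275246 + 0.34·(-2.263875) = -2.044964
t=0.680000, p=-2.044964: f=-5.204358 → p ← -2.044964 + 0.34·(-5.204358) = -3.814445
t=1.020000, p=-3.814445: f=-16.457216 → p ← -3.814445 + 0.34·(-16.457216) = -9.409899
p(1.36) ≈ -9.4099

-9.4099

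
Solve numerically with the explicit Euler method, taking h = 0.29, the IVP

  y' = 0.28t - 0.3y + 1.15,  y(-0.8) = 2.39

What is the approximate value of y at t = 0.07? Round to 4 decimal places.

Euler: y_{n+1} = y_n + h·f(t_n, y_n).
t=-0.800000, y=2.390000: f=0.209000 → y ← 2.390000 + 0.29·0.209000 = 2.450610
t=-0.510000, y=2.450610: f=0.272017 → y ← 2.450610 + 0.29·0.272017 = 2.529495
t=-0.220000, y=2.529495: f=0.329552 → y ← 2.529495 + 0.29·0.329552 = 2.625065
y(0.07) ≈ 2.6251

2.6251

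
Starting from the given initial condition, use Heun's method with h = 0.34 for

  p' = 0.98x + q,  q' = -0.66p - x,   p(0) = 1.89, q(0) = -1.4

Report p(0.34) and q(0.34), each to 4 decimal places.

1.3985, -1.8285

Heun on (p,q): k1 = f(x_n, state_n); k2 = f(x_n + h, state_n + h·k1); state_{n+1} = state_n + (h/2)·(k1 + k2).
0.000000: (1.890000, -1.400000)
  k1 = (-1.400000, -1.247400)
  predictor → (1.414000, -1.824116)
  k2 = (-1.490916, -1.273240)
  → (1.398544, -1.828509)
(p(0.34), q(0.34)) ≈ (1.3985, -1.8285)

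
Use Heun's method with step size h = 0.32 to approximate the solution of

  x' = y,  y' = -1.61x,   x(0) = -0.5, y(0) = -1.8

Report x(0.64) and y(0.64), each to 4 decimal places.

Heun on (x,y): k1 = f(t_n, state_n); k2 = f(t_n + h, state_n + h·k1); state_{n+1} = state_n + (h/2)·(k1 + k2).
0.000000: (-0.500000, -1.800000)
  k1 = (-1.800000, 0.805000)
  predictor → (-1.076000, -1.542400)
  k2 = (-1.542400, 1.732360)
  → (-1.034784, -1.394022)
0.320000: (-1.034784, -1.394022)
  k1 = (-1.394022, 1.666002)
  predictor → (-1.480871, -0.860902)
  k2 = (-0.860902, 2.384203)
  → (-1.395572, -0.745990)
(x(0.64), y(0.64)) ≈ (-1.3956, -0.7460)

-1.3956, -0.7460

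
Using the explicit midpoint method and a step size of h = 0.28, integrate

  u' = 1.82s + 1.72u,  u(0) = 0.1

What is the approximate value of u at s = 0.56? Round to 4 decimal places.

0.6176

Midpoint: k1 = f(s_n, u_n); k2 = f(s_n + h/2, u_n + (h/2)·k1); u_{n+1} = u_n + h·k2.
s=0.000000, u=0.100000:
  k1 = f(0.000000, 0.100000) = 0.172000
  k2 = f(0.140000, 0.124080) = 0.468218
  u ← 0.100000 + 0.28·0.468218 = 0.231101
s=0.280000, u=0.231101:
  k1 = f(0.280000, 0.231101) = 0.907094
  k2 = f(0.420000, 0.358094) = 1.380322
  u ← 0.231101 + 0.28·1.380322 = 0.617591
u(0.56) ≈ 0.6176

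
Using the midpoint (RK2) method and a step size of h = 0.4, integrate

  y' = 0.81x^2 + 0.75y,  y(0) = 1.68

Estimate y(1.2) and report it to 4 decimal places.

Midpoint: k1 = f(x_n, y_n); k2 = f(x_n + h/2, y_n + (h/2)·k1); y_{n+1} = y_n + h·k2.
x=0.000000, y=1.680000:
  k1 = f(0.000000, 1.680000) = 1.260000
  k2 = f(0.200000, 1.932000) = 1.481400
  y ← 1.680000 + 0.4·1.481400 = 2.272560
x=0.400000, y=2.272560:
  k1 = f(0.400000, 2.272560) = 1.834020
  k2 = f(0.600000, 2.639364) = 2.271123
  y ← 2.272560 + 0.4·2.271123 = 3.181009
x=0.800000, y=3.181009:
  k1 = f(0.800000, 3.181009) = 2.904157
  k2 = f(1.000000, 3.761841) = 3.631380
  y ← 3.181009 + 0.4·3.631380 = 4.633561
y(1.2) ≈ 4.6336

4.6336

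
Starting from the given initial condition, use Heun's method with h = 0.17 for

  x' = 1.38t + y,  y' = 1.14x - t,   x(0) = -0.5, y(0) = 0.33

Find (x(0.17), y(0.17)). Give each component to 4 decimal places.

Heun on (x,y): k1 = f(t_n, state_n); k2 = f(t_n + h, state_n + h·k1); state_{n+1} = state_n + (h/2)·(k1 + k2).
0.000000: (-0.500000, 0.330000)
  k1 = (0.330000, -0.570000)
  predictor → (-0.443900, 0.233100)
  k2 = (0.467700, -0.676046)
  → (-0.432195, 0.224086)
(x(0.17), y(0.17)) ≈ (-0.4322, 0.2241)

-0.4322, 0.2241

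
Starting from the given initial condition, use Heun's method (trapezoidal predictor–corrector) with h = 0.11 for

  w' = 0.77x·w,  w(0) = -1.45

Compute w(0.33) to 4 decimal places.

-1.5120

Heun: k1 = f(x_n, w_n); k2 = f(x_n + h, w_n + h·k1); w_{n+1} = w_n + (h/2)·(k1 + k2).
x=0.000000, w=-1.450000:
  k1 = f(0.000000, -1.450000) = 0.000000
  k2 = f(0.110000, -1.450000) = -0.122815
  w ← -1.450000 + (0.11/2)·(0.000000 + (-0.122815)) = -1.456755
x=0.110000, w=-1.456755:
  k1 = f(0.110000, -1.456755) = -0.123387
  k2 = f(0.220000, -1.470327) = -0.249073
  w ← -1.456755 + (0.11/2)·(-0.123387 + (-0.249073)) = -1.477240
x=0.220000, w=-1.477240:
  k1 = f(0.220000, -1.477240) = -0.250244
  k2 = f(0.330000, -1.504767) = -0.382361
  w ← -1.477240 + (0.11/2)·(-0.250244 + (-0.382361)) = -1.512033
w(0.33) ≈ -1.5120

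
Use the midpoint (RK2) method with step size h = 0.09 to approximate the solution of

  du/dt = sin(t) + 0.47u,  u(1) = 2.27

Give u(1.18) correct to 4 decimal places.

Midpoint: k1 = f(t_n, u_n); k2 = f(t_n + h/2, u_n + (h/2)·k1); u_{n+1} = u_n + h·k2.
t=1.000000, u=2.270000:
  k1 = f(1.000000, 2.270000) = 1.908371
  k2 = f(1.045000, 2.355877) = 1.972187
  u ← 2.270000 + 0.09·1.972187 = 2.447497
t=1.090000, u=2.447497:
  k1 = f(1.090000, 2.447497) = 2.036950
  k2 = f(1.135000, 2.539160) = 2.099939
  u ← 2.447497 + 0.09·2.099939 = 2.636491
u(1.18) ≈ 2.6365

2.6365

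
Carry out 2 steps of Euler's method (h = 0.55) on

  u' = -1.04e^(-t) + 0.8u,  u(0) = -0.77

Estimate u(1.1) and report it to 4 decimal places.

-2.7504

Euler: u_{n+1} = u_n + h·f(t_n, u_n).
t=0.000000, u=-0.770000: f=-1.656000 → u ← -0.770000 + 0.55·(-1.656000) = -1.680800
t=0.550000, u=-1.680800: f=-1.944668 → u ← -1.680800 + 0.55·(-1.944668) = -2.750367
u(1.1) ≈ -2.7504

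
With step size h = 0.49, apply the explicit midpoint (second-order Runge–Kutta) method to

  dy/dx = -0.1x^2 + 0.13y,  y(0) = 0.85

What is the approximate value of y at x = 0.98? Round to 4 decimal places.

Midpoint: k1 = f(x_n, y_n); k2 = f(x_n + h/2, y_n + (h/2)·k1); y_{n+1} = y_n + h·k2.
x=0.000000, y=0.850000:
  k1 = f(0.000000, 0.850000) = 0.110500
  k2 = f(0.245000, 0.877072) = 0.108017
  y ← 0.850000 + 0.49·0.108017 = 0.902928
x=0.490000, y=0.902928:
  k1 = f(0.490000, 0.902928) = 0.093371
  k2 = f(0.735000, 0.925804) = 0.066332
  y ← 0.902928 + 0.49·0.066332 = 0.935431
y(0.98) ≈ 0.9354

0.9354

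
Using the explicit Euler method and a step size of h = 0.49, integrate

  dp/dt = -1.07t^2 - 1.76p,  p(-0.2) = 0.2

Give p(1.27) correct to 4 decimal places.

Euler: p_{n+1} = p_n + h·f(t_n, p_n).
t=-0.200000, p=0.200000: f=-0.394800 → p ← 0.200000 + 0.49·(-0.394800) = 0.006548
t=0.290000, p=0.006548: f=-0.101511 → p ← 0.006548 + 0.49·(-0.101511) = -0.043193
t=0.780000, p=-0.043193: f=-0.574969 → p ← -0.043193 + 0.49·(-0.574969) = -0.324927
p(1.27) ≈ -0.3249

-0.3249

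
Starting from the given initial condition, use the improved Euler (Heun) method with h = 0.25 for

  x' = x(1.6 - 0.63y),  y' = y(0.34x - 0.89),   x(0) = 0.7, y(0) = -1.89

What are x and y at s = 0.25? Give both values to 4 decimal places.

1.3299, -1.6399

Heun on (x,y): k1 = f(s_n, state_n); k2 = f(s_n + h, state_n + h·k1); state_{n+1} = state_n + (h/2)·(k1 + k2).
0.000000: (0.700000, -1.890000)
  k1 = (1.953490, 1.232280)
  predictor → (1.188372, -1.581930)
  k2 = (3.085747, 0.768744)
  → (1.329905, -1.639872)
(x(0.25), y(0.25)) ≈ (1.3299, -1.6399)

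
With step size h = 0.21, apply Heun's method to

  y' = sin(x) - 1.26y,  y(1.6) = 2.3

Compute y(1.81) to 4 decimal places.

Heun: k1 = f(x_n, y_n); k2 = f(x_n + h, y_n + h·k1); y_{n+1} = y_n + (h/2)·(k1 + k2).
x=1.600000, y=2.300000:
  k1 = f(1.600000, 2.300000) = -1.898426
  k2 = f(1.810000, 1.901330) = -1.424149
  y ← 2.300000 + (0.21/2)·(-1.898426 + (-1.424149)) = 1.951130
y(1.81) ≈ 1.9511

1.9511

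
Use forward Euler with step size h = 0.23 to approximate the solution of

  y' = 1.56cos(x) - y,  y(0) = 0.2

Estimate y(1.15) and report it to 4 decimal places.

Euler: y_{n+1} = y_n + h·f(x_n, y_n).
x=0.000000, y=0.200000: f=1.360000 → y ← 0.200000 + 0.23·1.360000 = 0.512800
x=0.230000, y=0.512800: f=1.006120 → y ← 0.512800 + 0.23·1.006120 = 0.744208
x=0.460000, y=0.744208: f=0.653634 → y ← 0.744208 + 0.23·0.653634 = 0.894543
x=0.690000, y=0.894543: f=0.308600 → y ← 0.894543 + 0.23·0.308600 = 0.965521
x=0.920000, y=0.965521: f=-0.020442 → y ← 0.965521 + 0.23·(-0.020442) = 0.960820
y(1.15) ≈ 0.9608

0.9608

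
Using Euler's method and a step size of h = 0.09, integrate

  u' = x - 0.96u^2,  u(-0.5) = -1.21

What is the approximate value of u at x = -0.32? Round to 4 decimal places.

Euler: u_{n+1} = u_n + h·f(x_n, u_n).
x=-0.500000, u=-1.210000: f=-1.905536 → u ← -1.210000 + 0.09·(-1.905536) = -1.381498
x=-0.410000, u=-1.381498: f=-2.242196 → u ← -1.381498 + 0.09·(-2.242196) = -1.583296
u(-0.32) ≈ -1.5833

-1.5833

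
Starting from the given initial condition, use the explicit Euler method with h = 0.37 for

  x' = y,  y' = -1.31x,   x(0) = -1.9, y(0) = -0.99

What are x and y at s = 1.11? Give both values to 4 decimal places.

Euler on (x,y): x_{n+1} = x_n + h·x', y_{n+1} = y_n + h·y'.
0.000000: (-1.900000, -0.990000); f=(-0.990000, 2.489000) → (-2.266300, -0.069070)
0.370000: (-2.266300, -0.069070); f=(-0.069070, 2.968853) → (-2.291856, 1.029406)
0.740000: (-2.291856, 1.029406); f=(1.029406, 3.002331) → (-1.910976, 2.140268)
(x(1.11), y(1.11)) ≈ (-1.9110, 2.1403)

-1.9110, 2.1403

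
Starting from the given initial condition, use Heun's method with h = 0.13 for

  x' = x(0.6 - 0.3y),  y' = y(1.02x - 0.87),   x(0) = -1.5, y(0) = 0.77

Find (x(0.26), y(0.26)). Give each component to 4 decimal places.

-1.6780, 0.4096

Heun on (x,y): k1 = f(s_n, state_n); k2 = f(s_n + h, state_n + h·k1); state_{n+1} = state_n + (h/2)·(k1 + k2).
0.000000: (-1.500000, 0.770000)
  k1 = (-0.553500, -1.848000)
  predictor → (-1.571955, 0.529760)
  k2 = (-0.693345, -1.310305)
  → (-1.581045, 0.564710)
0.130000: (-1.581045, 0.564710)
  k1 = (-0.680777, -1.401987)
  predictor → (-1.669546, 0.382452)
  k2 = (-0.810171, -0.984025)
  → (-1.677957, 0.409619)
(x(0.26), y(0.26)) ≈ (-1.6780, 0.4096)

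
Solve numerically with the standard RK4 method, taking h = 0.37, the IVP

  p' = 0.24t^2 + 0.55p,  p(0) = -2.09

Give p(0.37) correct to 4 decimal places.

RK4: k1 = f(t_n, p_n); k2 = f(t_n + h/2, p_n + (h/2)·k1); k3 = f(t_n + h/2, p_n + (h/2)·k2); k4 = f(t_n + h, p_n + h·k3); p_{n+1} = p_n + (h/6)·(k1 + 2k2 + 2k3 + k4).
t=0.000000, p=-2.090000:
  k1 = f(0.000000, -2.090000) = -1.149500
  k2 = f(0.185000, -2.302658) = -1.258248
  k3 = f(0.185000, -2.322776) = -1.269313
  k4 = f(0.370000, -2.559646) = -1.374949
  p ← -2.090000 + (0.37/6)·(k1 + 2k2 + 2k3 + k4) = -2.557407
p(0.37) ≈ -2.5574

-2.5574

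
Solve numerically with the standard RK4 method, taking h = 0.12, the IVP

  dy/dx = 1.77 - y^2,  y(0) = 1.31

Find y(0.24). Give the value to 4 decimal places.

RK4: k1 = f(x_n, y_n); k2 = f(x_n + h/2, y_n + (h/2)·k1); k3 = f(x_n + h/2, y_n + (h/2)·k2); k4 = f(x_n + h, y_n + h·k3); y_{n+1} = y_n + (h/6)·(k1 + 2k2 + 2k3 + k4).
x=0.000000, y=1.310000:
  k1 = f(0.000000, 1.310000) = 0.053900
  k2 = f(0.060000, 1.313234) = 0.045416
  k3 = f(0.060000, 1.312725) = 0.046753
  k4 = f(0.120000, 1.315610) = 0.039169
  y ← 1.310000 + (0.12/6)·(k1 + 2k2 + 2k3 + k4) = 1.315548
x=0.120000, y=1.315548:
  k1 = f(0.120000, 1.315548) = 0.039333
  k2 = f(0.180000, 1.317908) = 0.033118
  k3 = f(0.180000, 1.317535) = 0.034101
  k4 = f(0.240000, 1.319640) = 0.028550
  y ← 1.315548 + (0.12/6)·(k1 + 2k2 + 2k3 + k4) = 1.319595
y(0.24) ≈ 1.3196

1.3196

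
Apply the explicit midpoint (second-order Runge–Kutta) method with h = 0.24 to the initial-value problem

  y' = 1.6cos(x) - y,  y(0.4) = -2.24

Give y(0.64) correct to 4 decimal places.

-1.4761

Midpoint: k1 = f(x_n, y_n); k2 = f(x_n + h/2, y_n + (h/2)·k1); y_{n+1} = y_n + h·k2.
x=0.400000, y=-2.240000:
  k1 = f(0.400000, -2.240000) = 3.713698
  k2 = f(0.520000, -1.794356) = 3.182867
  y ← -2.240000 + 0.24·3.182867 = -1.476112
y(0.64) ≈ -1.4761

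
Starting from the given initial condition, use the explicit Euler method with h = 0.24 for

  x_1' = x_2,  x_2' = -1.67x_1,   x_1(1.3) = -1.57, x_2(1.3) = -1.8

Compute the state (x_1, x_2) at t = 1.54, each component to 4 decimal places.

Euler on (x_1,x_2): x_1_{n+1} = x_1_n + h·x_1', x_2_{n+1} = x_2_n + h·x_2'.
1.300000: (-1.570000, -1.800000); f=(-1.800000, 2.621900) → (-2.002000, -1.170744)
(x_1(1.54), x_2(1.54)) ≈ (-2.0020, -1.1707)

-2.0020, -1.1707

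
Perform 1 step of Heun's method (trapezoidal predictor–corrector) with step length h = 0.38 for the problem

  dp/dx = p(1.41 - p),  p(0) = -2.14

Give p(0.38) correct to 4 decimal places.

Heun: k1 = f(x_n, p_n); k2 = f(x_n + h, p_n + h·k1); p_{n+1} = p_n + (h/2)·(k1 + k2).
x=0.000000, p=-2.140000:
  k1 = f(0.000000, -2.140000) = -7.597000
  k2 = f(0.380000, -5.026860) = -32.357194
  p ← -2.140000 + (0.38/2)·(-7.597000 + (-32.357194)) = -9.731297
p(0.38) ≈ -9.7313

-9.7313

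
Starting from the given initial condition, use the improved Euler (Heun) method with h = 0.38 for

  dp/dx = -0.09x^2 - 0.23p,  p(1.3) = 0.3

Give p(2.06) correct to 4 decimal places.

Heun: k1 = f(x_n, p_n); k2 = f(x_n + h, p_n + h·k1); p_{n+1} = p_n + (h/2)·(k1 + k2).
x=1.300000, p=0.300000:
  k1 = f(1.300000, 0.300000) = -0.221100
  k2 = f(1.680000, 0.215982) = -0.303692
  p ← 0.300000 + (0.38/2)·(-0.221100 + (-0.303692)) = 0.200290
x=1.680000, p=0.200290:
  k1 = f(1.680000, 0.200290) = -0.300083
  k2 = f(2.060000, 0.086258) = -0.401763
  p ← 0.200290 + (0.38/2)·(-0.300083 + (-0.401763)) = 0.066939
p(2.06) ≈ 0.0669

0.0669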